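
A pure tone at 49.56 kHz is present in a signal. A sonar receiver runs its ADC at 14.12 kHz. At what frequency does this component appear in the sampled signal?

6.92 kHz

49.56 kHz mod fs = 7.2 kHz.
7.2 kHz > fs/2 = 7.06 kHz, folds to fs − 7.2 kHz = 6.92 kHz.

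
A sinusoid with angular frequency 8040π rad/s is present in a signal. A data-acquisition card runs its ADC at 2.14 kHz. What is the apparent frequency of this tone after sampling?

0.26 kHz

ω = 8040π rad/s → f = ω/(2π) = 4020 Hz = 4.02 kHz.
4.02 kHz mod fs = 1.88 kHz.
1.88 kHz > fs/2 = 1.07 kHz, folds to fs − 1.88 kHz = 0.26 kHz.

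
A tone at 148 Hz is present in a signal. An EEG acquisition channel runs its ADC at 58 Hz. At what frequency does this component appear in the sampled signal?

148 Hz mod fs = 32 Hz.
32 Hz > fs/2 = 29 Hz, folds to fs − 32 Hz = 26 Hz.

26 Hz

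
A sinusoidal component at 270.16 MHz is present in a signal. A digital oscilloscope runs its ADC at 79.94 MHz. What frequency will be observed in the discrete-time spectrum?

30.34 MHz

270.16 MHz mod fs = 30.34 MHz.
30.34 MHz ≤ fs/2 = 39.97 MHz, appears at 30.34 MHz.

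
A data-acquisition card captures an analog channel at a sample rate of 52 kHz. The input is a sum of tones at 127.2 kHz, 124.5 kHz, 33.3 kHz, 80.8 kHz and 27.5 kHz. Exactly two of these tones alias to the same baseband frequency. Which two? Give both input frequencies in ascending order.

fs/2 = 26 kHz.
127.2 kHz mod fs = 23.2 kHz.
23.2 kHz ≤ fs/2 = 26 kHz, appears at 23.2 kHz.
124.5 kHz mod fs = 20.5 kHz.
20.5 kHz ≤ fs/2 = 26 kHz, appears at 20.5 kHz.
33.3 kHz > fs/2 = 26 kHz, folds to fs − 33.3 kHz = 18.7 kHz.
80.8 kHz mod fs = 28.8 kHz.
28.8 kHz > fs/2 = 26 kHz, folds to fs − 28.8 kHz = 23.2 kHz.
27.5 kHz > fs/2 = 26 kHz, folds to fs − 27.5 kHz = 24.5 kHz.
80.8 kHz and 127.2 kHz both map to 23.2 kHz.

80.8 kHz, 127.2 kHz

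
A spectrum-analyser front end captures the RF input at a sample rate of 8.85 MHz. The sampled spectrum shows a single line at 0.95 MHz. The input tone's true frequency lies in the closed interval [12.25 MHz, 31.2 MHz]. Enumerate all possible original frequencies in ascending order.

Frequencies that alias to 0.95 MHz are k·fs ± 0.95 MHz for integer k ≥ 0.
k=0: 0.95 MHz.
k=1: 7.9 MHz, 9.8 MHz.
k=2: 16.75 MHz, 18.65 MHz.
k=3: 25.6 MHz, 27.5 MHz.
k=4: 34.45 MHz, 36.35 MHz.
Within [12.25 MHz, 31.2 MHz]: 16.75 MHz, 18.65 MHz, 25.6 MHz, 27.5 MHz.

16.75 MHz, 18.65 MHz, 25.6 MHz, 27.5 MHz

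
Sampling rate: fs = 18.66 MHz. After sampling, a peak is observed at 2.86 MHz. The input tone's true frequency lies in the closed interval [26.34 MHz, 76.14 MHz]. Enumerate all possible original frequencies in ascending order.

34.46 MHz, 40.18 MHz, 53.12 MHz, 58.84 MHz, 71.78 MHz

Frequencies that alias to 2.86 MHz are k·fs ± 2.86 MHz for integer k ≥ 0.
k=0: 2.86 MHz.
k=1: 15.8 MHz, 21.52 MHz.
k=2: 34.46 MHz, 40.18 MHz.
k=3: 53.12 MHz, 58.84 MHz.
k=4: 71.78 MHz, 77.5 MHz.
k=5: 90.44 MHz, 96.16 MHz.
Within [26.34 MHz, 76.14 MHz]: 34.46 MHz, 40.18 MHz, 53.12 MHz, 58.84 MHz, 71.78 MHz.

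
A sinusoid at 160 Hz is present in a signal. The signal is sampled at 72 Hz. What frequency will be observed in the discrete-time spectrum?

160 Hz mod fs = 16 Hz.
16 Hz ≤ fs/2 = 36 Hz, appears at 16 Hz.

16 Hz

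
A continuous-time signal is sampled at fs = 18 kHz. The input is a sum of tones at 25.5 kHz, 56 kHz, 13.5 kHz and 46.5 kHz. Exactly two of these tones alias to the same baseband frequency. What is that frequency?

fs/2 = 9 kHz.
25.5 kHz mod fs = 7.5 kHz.
7.5 kHz ≤ fs/2 = 9 kHz, appears at 7.5 kHz.
56 kHz mod fs = 2 kHz.
2 kHz ≤ fs/2 = 9 kHz, appears at 2 kHz.
13.5 kHz > fs/2 = 9 kHz, folds to fs − 13.5 kHz = 4.5 kHz.
46.5 kHz mod fs = 10.5 kHz.
10.5 kHz > fs/2 = 9 kHz, folds to fs − 10.5 kHz = 7.5 kHz.
25.5 kHz and 46.5 kHz both map to 7.5 kHz.

7.5 kHz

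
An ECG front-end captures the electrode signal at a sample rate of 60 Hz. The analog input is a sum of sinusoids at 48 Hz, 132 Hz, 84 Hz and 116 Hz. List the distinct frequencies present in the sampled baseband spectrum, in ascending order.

fs/2 = 30 Hz.
48 Hz > fs/2 = 30 Hz, folds to fs − 48 Hz = 12 Hz.
132 Hz mod fs = 12 Hz.
12 Hz ≤ fs/2 = 30 Hz, appears at 12 Hz.
84 Hz mod fs = 24 Hz.
24 Hz ≤ fs/2 = 30 Hz, appears at 24 Hz.
116 Hz mod fs = 56 Hz.
56 Hz > fs/2 = 30 Hz, folds to fs − 56 Hz = 4 Hz.
Distinct values: {4 Hz, 12 Hz, 24 Hz}.

4 Hz, 12 Hz, 24 Hz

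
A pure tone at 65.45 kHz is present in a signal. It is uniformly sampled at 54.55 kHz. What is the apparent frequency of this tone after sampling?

10.9 kHz

65.45 kHz mod fs = 10.9 kHz.
10.9 kHz ≤ fs/2 = 27.275 kHz, appears at 10.9 kHz.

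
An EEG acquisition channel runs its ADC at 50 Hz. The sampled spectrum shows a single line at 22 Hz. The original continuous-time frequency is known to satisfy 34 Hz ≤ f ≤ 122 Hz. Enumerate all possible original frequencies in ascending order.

Frequencies that alias to 22 Hz are k·fs ± 22 Hz for integer k ≥ 0.
k=0: 22 Hz.
k=1: 28 Hz, 72 Hz.
k=2: 78 Hz, 122 Hz.
k=3: 128 Hz, 172 Hz.
Within [34 Hz, 122 Hz]: 72 Hz, 78 Hz, 122 Hz.

72 Hz, 78 Hz, 122 Hz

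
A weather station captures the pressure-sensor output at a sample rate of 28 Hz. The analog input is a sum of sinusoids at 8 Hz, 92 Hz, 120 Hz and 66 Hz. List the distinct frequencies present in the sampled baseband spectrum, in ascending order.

fs/2 = 14 Hz.
8 Hz ≤ fs/2 = 14 Hz, passes unchanged.
92 Hz mod fs = 8 Hz.
8 Hz ≤ fs/2 = 14 Hz, appears at 8 Hz.
120 Hz mod fs = 8 Hz.
8 Hz ≤ fs/2 = 14 Hz, appears at 8 Hz.
66 Hz mod fs = 10 Hz.
10 Hz ≤ fs/2 = 14 Hz, appears at 10 Hz.
Distinct values: {8 Hz, 10 Hz}.

8 Hz, 10 Hz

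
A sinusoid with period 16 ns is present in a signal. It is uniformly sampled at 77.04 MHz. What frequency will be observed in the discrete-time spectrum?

T = 16 ns → f = 1/T = 62.5 MHz.
62.5 MHz > fs/2 = 38.52 MHz, folds to fs − 62.5 MHz = 14.54 MHz.

14.54 MHz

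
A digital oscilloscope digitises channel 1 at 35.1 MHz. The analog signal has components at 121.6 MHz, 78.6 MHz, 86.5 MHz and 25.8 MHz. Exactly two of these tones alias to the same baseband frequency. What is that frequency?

fs/2 = 17.55 MHz.
121.6 MHz mod fs = 16.3 MHz.
16.3 MHz ≤ fs/2 = 17.55 MHz, appears at 16.3 MHz.
78.6 MHz mod fs = 8.4 MHz.
8.4 MHz ≤ fs/2 = 17.55 MHz, appears at 8.4 MHz.
86.5 MHz mod fs = 16.3 MHz.
16.3 MHz ≤ fs/2 = 17.55 MHz, appears at 16.3 MHz.
25.8 MHz > fs/2 = 17.55 MHz, folds to fs − 25.8 MHz = 9.3 MHz.
86.5 MHz and 121.6 MHz both map to 16.3 MHz.

16.3 MHz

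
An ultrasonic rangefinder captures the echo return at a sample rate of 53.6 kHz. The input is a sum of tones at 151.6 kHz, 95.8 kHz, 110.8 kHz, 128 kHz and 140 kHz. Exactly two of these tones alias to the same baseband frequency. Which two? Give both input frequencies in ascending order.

128 kHz, 140 kHz

fs/2 = 26.8 kHz.
151.6 kHz mod fs = 44.4 kHz.
44.4 kHz > fs/2 = 26.8 kHz, folds to fs − 44.4 kHz = 9.2 kHz.
95.8 kHz mod fs = 42.2 kHz.
42.2 kHz > fs/2 = 26.8 kHz, folds to fs − 42.2 kHz = 11.4 kHz.
110.8 kHz mod fs = 3.6 kHz.
3.6 kHz ≤ fs/2 = 26.8 kHz, appears at 3.6 kHz.
128 kHz mod fs = 20.8 kHz.
20.8 kHz ≤ fs/2 = 26.8 kHz, appears at 20.8 kHz.
140 kHz mod fs = 32.8 kHz.
32.8 kHz > fs/2 = 26.8 kHz, folds to fs − 32.8 kHz = 20.8 kHz.
128 kHz and 140 kHz both map to 20.8 kHz.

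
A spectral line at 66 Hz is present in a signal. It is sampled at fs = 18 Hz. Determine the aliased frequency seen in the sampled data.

66 Hz mod fs = 12 Hz.
12 Hz > fs/2 = 9 Hz, folds to fs − 12 Hz = 6 Hz.

6 Hz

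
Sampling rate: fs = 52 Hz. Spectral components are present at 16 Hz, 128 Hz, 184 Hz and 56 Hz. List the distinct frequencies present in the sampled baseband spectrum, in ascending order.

4 Hz, 16 Hz, 24 Hz

fs/2 = 26 Hz.
16 Hz ≤ fs/2 = 26 Hz, passes unchanged.
128 Hz mod fs = 24 Hz.
24 Hz ≤ fs/2 = 26 Hz, appears at 24 Hz.
184 Hz mod fs = 28 Hz.
28 Hz > fs/2 = 26 Hz, folds to fs − 28 Hz = 24 Hz.
56 Hz mod fs = 4 Hz.
4 Hz ≤ fs/2 = 26 Hz, appears at 4 Hz.
Distinct values: {4 Hz, 16 Hz, 24 Hz}.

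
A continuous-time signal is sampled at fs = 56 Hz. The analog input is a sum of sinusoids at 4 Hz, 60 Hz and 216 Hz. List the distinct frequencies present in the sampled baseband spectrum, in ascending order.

4 Hz, 8 Hz

fs/2 = 28 Hz.
4 Hz ≤ fs/2 = 28 Hz, passes unchanged.
60 Hz mod fs = 4 Hz.
4 Hz ≤ fs/2 = 28 Hz, appears at 4 Hz.
216 Hz mod fs = 48 Hz.
48 Hz > fs/2 = 28 Hz, folds to fs − 48 Hz = 8 Hz.
Distinct values: {4 Hz, 8 Hz}.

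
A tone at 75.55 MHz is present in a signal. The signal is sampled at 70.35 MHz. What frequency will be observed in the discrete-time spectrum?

5.2 MHz

75.55 MHz mod fs = 5.2 MHz.
5.2 MHz ≤ fs/2 = 35.175 MHz, appears at 5.2 MHz.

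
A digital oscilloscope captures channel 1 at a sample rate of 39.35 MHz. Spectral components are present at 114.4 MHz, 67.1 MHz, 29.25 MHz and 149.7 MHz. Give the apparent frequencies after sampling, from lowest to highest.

3.65 MHz, 7.7 MHz, 10.1 MHz, 11.6 MHz

fs/2 = 19.675 MHz.
114.4 MHz mod fs = 35.7 MHz.
35.7 MHz > fs/2 = 19.675 MHz, folds to fs − 35.7 MHz = 3.65 MHz.
67.1 MHz mod fs = 27.75 MHz.
27.75 MHz > fs/2 = 19.675 MHz, folds to fs − 27.75 MHz = 11.6 MHz.
29.25 MHz > fs/2 = 19.675 MHz, folds to fs − 29.25 MHz = 10.1 MHz.
149.7 MHz mod fs = 31.65 MHz.
31.65 MHz > fs/2 = 19.675 MHz, folds to fs − 31.65 MHz = 7.7 MHz.
Distinct values: {3.65 MHz, 7.7 MHz, 10.1 MHz, 11.6 MHz}.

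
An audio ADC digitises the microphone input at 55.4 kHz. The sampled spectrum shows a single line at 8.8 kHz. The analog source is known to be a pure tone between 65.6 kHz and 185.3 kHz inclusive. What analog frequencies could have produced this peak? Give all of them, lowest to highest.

Frequencies that alias to 8.8 kHz are k·fs ± 8.8 kHz for integer k ≥ 0.
k=0: 8.8 kHz.
k=1: 46.6 kHz, 64.2 kHz.
k=2: 102 kHz, 119.6 kHz.
k=3: 157.4 kHz, 175 kHz.
k=4: 212.8 kHz, 230.4 kHz.
Within [65.6 kHz, 185.3 kHz]: 102 kHz, 119.6 kHz, 157.4 kHz, 175 kHz.

102 kHz, 119.6 kHz, 157.4 kHz, 175 kHz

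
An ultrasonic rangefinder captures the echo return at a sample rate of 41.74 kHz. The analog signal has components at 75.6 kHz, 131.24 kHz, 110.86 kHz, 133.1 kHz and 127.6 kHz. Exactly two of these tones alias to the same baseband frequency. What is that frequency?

7.88 kHz

fs/2 = 20.87 kHz.
75.6 kHz mod fs = 33.86 kHz.
33.86 kHz > fs/2 = 20.87 kHz, folds to fs − 33.86 kHz = 7.88 kHz.
131.24 kHz mod fs = 6.02 kHz.
6.02 kHz ≤ fs/2 = 20.87 kHz, appears at 6.02 kHz.
110.86 kHz mod fs = 27.38 kHz.
27.38 kHz > fs/2 = 20.87 kHz, folds to fs − 27.38 kHz = 14.36 kHz.
133.1 kHz mod fs = 7.88 kHz.
7.88 kHz ≤ fs/2 = 20.87 kHz, appears at 7.88 kHz.
127.6 kHz mod fs = 2.38 kHz.
2.38 kHz ≤ fs/2 = 20.87 kHz, appears at 2.38 kHz.
75.6 kHz and 133.1 kHz both map to 7.88 kHz.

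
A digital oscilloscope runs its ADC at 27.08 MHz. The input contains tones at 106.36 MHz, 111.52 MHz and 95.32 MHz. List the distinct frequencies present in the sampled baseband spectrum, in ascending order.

fs/2 = 13.54 MHz.
106.36 MHz mod fs = 25.12 MHz.
25.12 MHz > fs/2 = 13.54 MHz, folds to fs − 25.12 MHz = 1.96 MHz.
111.52 MHz mod fs = 3.2 MHz.
3.2 MHz ≤ fs/2 = 13.54 MHz, appears at 3.2 MHz.
95.32 MHz mod fs = 14.08 MHz.
14.08 MHz > fs/2 = 13.54 MHz, folds to fs − 14.08 MHz = 13 MHz.
Distinct values: {1.96 MHz, 3.2 MHz, 13 MHz}.

1.96 MHz, 3.2 MHz, 13 MHz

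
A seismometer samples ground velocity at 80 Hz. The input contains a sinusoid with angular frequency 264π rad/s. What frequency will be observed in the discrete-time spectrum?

ω = 264π rad/s → f = ω/(2π) = 132 Hz.
132 Hz mod fs = 52 Hz.
52 Hz > fs/2 = 40 Hz, folds to fs − 52 Hz = 28 Hz.

28 Hz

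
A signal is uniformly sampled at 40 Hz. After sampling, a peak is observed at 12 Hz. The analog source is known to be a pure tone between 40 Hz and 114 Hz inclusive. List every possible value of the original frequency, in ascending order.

Frequencies that alias to 12 Hz are k·fs ± 12 Hz for integer k ≥ 0.
k=0: 12 Hz.
k=1: 28 Hz, 52 Hz.
k=2: 68 Hz, 92 Hz.
k=3: 108 Hz, 132 Hz.
k=4: 148 Hz, 172 Hz.
Within [40 Hz, 114 Hz]: 52 Hz, 68 Hz, 92 Hz, 108 Hz.

52 Hz, 68 Hz, 92 Hz, 108 Hz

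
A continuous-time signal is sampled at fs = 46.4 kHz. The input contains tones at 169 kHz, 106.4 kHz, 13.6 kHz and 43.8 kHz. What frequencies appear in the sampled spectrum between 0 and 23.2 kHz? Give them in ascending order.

fs/2 = 23.2 kHz.
169 kHz mod fs = 29.8 kHz.
29.8 kHz > fs/2 = 23.2 kHz, folds to fs − 29.8 kHz = 16.6 kHz.
106.4 kHz mod fs = 13.6 kHz.
13.6 kHz ≤ fs/2 = 23.2 kHz, appears at 13.6 kHz.
13.6 kHz ≤ fs/2 = 23.2 kHz, passes unchanged.
43.8 kHz > fs/2 = 23.2 kHz, folds to fs − 43.8 kHz = 2.6 kHz.
Distinct values: {2.6 kHz, 13.6 kHz, 16.6 kHz}.

2.6 kHz, 13.6 kHz, 16.6 kHz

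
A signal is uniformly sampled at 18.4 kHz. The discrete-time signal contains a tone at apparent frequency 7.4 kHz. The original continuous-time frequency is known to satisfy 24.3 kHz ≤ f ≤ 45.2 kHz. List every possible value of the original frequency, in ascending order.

Frequencies that alias to 7.4 kHz are k·fs ± 7.4 kHz for integer k ≥ 0.
k=0: 7.4 kHz.
k=1: 11 kHz, 25.8 kHz.
k=2: 29.4 kHz, 44.2 kHz.
k=3: 47.8 kHz, 62.6 kHz.
Within [24.3 kHz, 45.2 kHz]: 25.8 kHz, 29.4 kHz, 44.2 kHz.

25.8 kHz, 29.4 kHz, 44.2 kHz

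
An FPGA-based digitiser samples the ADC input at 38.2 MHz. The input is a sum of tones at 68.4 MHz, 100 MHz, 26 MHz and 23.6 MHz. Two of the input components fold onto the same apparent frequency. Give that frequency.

14.6 MHz

fs/2 = 19.1 MHz.
68.4 MHz mod fs = 30.2 MHz.
30.2 MHz > fs/2 = 19.1 MHz, folds to fs − 30.2 MHz = 8 MHz.
100 MHz mod fs = 23.6 MHz.
23.6 MHz > fs/2 = 19.1 MHz, folds to fs − 23.6 MHz = 14.6 MHz.
26 MHz > fs/2 = 19.1 MHz, folds to fs − 26 MHz = 12.2 MHz.
23.6 MHz > fs/2 = 19.1 MHz, folds to fs − 23.6 MHz = 14.6 MHz.
23.6 MHz and 100 MHz both map to 14.6 MHz.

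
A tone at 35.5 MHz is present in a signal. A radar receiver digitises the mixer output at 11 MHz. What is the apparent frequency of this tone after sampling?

35.5 MHz mod fs = 2.5 MHz.
2.5 MHz ≤ fs/2 = 5.5 MHz, appears at 2.5 MHz.

2.5 MHz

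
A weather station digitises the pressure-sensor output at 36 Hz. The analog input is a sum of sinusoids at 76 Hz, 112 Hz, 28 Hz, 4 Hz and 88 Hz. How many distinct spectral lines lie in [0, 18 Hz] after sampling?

fs/2 = 18 Hz.
76 Hz mod fs = 4 Hz.
4 Hz ≤ fs/2 = 18 Hz, appears at 4 Hz.
112 Hz mod fs = 4 Hz.
4 Hz ≤ fs/2 = 18 Hz, appears at 4 Hz.
28 Hz > fs/2 = 18 Hz, folds to fs − 28 Hz = 8 Hz.
4 Hz ≤ fs/2 = 18 Hz, passes unchanged.
88 Hz mod fs = 16 Hz.
16 Hz ≤ fs/2 = 18 Hz, appears at 16 Hz.
Distinct values: {4 Hz, 8 Hz, 16 Hz} → 3.

3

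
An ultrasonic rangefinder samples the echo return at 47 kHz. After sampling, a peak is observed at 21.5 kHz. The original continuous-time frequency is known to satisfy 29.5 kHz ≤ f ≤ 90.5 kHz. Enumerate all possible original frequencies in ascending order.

Frequencies that alias to 21.5 kHz are k·fs ± 21.5 kHz for integer k ≥ 0.
k=0: 21.5 kHz.
k=1: 25.5 kHz, 68.5 kHz.
k=2: 72.5 kHz, 115.5 kHz.
k=3: 119.5 kHz, 162.5 kHz.
Within [29.5 kHz, 90.5 kHz]: 68.5 kHz, 72.5 kHz.

68.5 kHz, 72.5 kHz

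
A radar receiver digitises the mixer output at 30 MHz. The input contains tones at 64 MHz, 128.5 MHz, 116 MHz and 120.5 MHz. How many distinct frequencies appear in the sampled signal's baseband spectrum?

fs/2 = 15 MHz.
64 MHz mod fs = 4 MHz.
4 MHz ≤ fs/2 = 15 MHz, appears at 4 MHz.
128.5 MHz mod fs = 8.5 MHz.
8.5 MHz ≤ fs/2 = 15 MHz, appears at 8.5 MHz.
116 MHz mod fs = 26 MHz.
26 MHz > fs/2 = 15 MHz, folds to fs − 26 MHz = 4 MHz.
120.5 MHz mod fs = 0.5 MHz.
0.5 MHz ≤ fs/2 = 15 MHz, appears at 0.5 MHz.
Distinct values: {0.5 MHz, 4 MHz, 8.5 MHz} → 3.

3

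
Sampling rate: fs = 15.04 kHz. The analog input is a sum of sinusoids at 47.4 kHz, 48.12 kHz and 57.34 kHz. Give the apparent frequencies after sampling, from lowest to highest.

2.28 kHz, 2.82 kHz, 3 kHz

fs/2 = 7.52 kHz.
47.4 kHz mod fs = 2.28 kHz.
2.28 kHz ≤ fs/2 = 7.52 kHz, appears at 2.28 kHz.
48.12 kHz mod fs = 3 kHz.
3 kHz ≤ fs/2 = 7.52 kHz, appears at 3 kHz.
57.34 kHz mod fs = 12.22 kHz.
12.22 kHz > fs/2 = 7.52 kHz, folds to fs − 12.22 kHz = 2.82 kHz.
Distinct values: {2.28 kHz, 2.82 kHz, 3 kHz}.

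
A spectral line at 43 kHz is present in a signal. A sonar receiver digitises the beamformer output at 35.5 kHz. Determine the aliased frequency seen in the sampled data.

7.5 kHz

43 kHz mod fs = 7.5 kHz.
7.5 kHz ≤ fs/2 = 17.75 kHz, appears at 7.5 kHz.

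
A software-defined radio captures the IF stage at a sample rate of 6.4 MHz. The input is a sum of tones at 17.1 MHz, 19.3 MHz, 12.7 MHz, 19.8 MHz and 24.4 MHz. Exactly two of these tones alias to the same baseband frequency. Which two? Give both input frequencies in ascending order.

fs/2 = 3.2 MHz.
17.1 MHz mod fs = 4.3 MHz.
4.3 MHz > fs/2 = 3.2 MHz, folds to fs − 4.3 MHz = 2.1 MHz.
19.3 MHz mod fs = 0.1 MHz.
0.1 MHz ≤ fs/2 = 3.2 MHz, appears at 0.1 MHz.
12.7 MHz mod fs = 6.3 MHz.
6.3 MHz > fs/2 = 3.2 MHz, folds to fs − 6.3 MHz = 0.1 MHz.
19.8 MHz mod fs = 0.6 MHz.
0.6 MHz ≤ fs/2 = 3.2 MHz, appears at 0.6 MHz.
24.4 MHz mod fs = 5.2 MHz.
5.2 MHz > fs/2 = 3.2 MHz, folds to fs − 5.2 MHz = 1.2 MHz.
12.7 MHz and 19.3 MHz both map to 0.1 MHz.

12.7 MHz, 19.3 MHz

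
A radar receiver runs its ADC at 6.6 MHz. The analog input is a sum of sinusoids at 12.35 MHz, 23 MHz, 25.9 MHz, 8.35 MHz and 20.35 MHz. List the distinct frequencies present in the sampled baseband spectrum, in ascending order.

0.5 MHz, 0.55 MHz, 0.85 MHz, 1.75 MHz, 3.2 MHz

fs/2 = 3.3 MHz.
12.35 MHz mod fs = 5.75 MHz.
5.75 MHz > fs/2 = 3.3 MHz, folds to fs − 5.75 MHz = 0.85 MHz.
23 MHz mod fs = 3.2 MHz.
3.2 MHz ≤ fs/2 = 3.3 MHz, appears at 3.2 MHz.
25.9 MHz mod fs = 6.1 MHz.
6.1 MHz > fs/2 = 3.3 MHz, folds to fs − 6.1 MHz = 0.5 MHz.
8.35 MHz mod fs = 1.75 MHz.
1.75 MHz ≤ fs/2 = 3.3 MHz, appears at 1.75 MHz.
20.35 MHz mod fs = 0.55 MHz.
0.55 MHz ≤ fs/2 = 3.3 MHz, appears at 0.55 MHz.
Distinct values: {0.5 MHz, 0.55 MHz, 0.85 MHz, 1.75 MHz, 3.2 MHz}.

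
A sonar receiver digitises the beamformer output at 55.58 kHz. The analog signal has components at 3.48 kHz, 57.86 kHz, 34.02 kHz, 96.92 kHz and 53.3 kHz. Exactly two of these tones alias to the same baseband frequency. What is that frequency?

fs/2 = 27.79 kHz.
3.48 kHz ≤ fs/2 = 27.79 kHz, passes unchanged.
57.86 kHz mod fs = 2.28 kHz.
2.28 kHz ≤ fs/2 = 27.79 kHz, appears at 2.28 kHz.
34.02 kHz > fs/2 = 27.79 kHz, folds to fs − 34.02 kHz = 21.56 kHz.
96.92 kHz mod fs = 41.34 kHz.
41.34 kHz > fs/2 = 27.79 kHz, folds to fs − 41.34 kHz = 14.24 kHz.
53.3 kHz > fs/2 = 27.79 kHz, folds to fs − 53.3 kHz = 2.28 kHz.
53.3 kHz and 57.86 kHz both map to 2.28 kHz.

2.28 kHz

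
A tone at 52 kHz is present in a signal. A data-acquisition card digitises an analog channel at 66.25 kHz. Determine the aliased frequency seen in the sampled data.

52 kHz > fs/2 = 33.125 kHz, folds to fs − 52 kHz = 14.25 kHz.

14.25 kHz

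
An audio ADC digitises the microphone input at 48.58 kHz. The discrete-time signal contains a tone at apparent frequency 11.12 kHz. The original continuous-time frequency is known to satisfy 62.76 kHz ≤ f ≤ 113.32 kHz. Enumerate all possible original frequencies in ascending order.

Frequencies that alias to 11.12 kHz are k·fs ± 11.12 kHz for integer k ≥ 0.
k=0: 11.12 kHz.
k=1: 37.46 kHz, 59.7 kHz.
k=2: 86.04 kHz, 108.28 kHz.
k=3: 134.62 kHz, 156.86 kHz.
Within [62.76 kHz, 113.32 kHz]: 86.04 kHz, 108.28 kHz.

86.04 kHz, 108.28 kHz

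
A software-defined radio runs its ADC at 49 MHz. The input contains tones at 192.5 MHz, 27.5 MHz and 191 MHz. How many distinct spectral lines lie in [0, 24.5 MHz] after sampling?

3

fs/2 = 24.5 MHz.
192.5 MHz mod fs = 45.5 MHz.
45.5 MHz > fs/2 = 24.5 MHz, folds to fs − 45.5 MHz = 3.5 MHz.
27.5 MHz > fs/2 = 24.5 MHz, folds to fs − 27.5 MHz = 21.5 MHz.
191 MHz mod fs = 44 MHz.
44 MHz > fs/2 = 24.5 MHz, folds to fs − 44 MHz = 5 MHz.
Distinct values: {3.5 MHz, 5 MHz, 21.5 MHz} → 3.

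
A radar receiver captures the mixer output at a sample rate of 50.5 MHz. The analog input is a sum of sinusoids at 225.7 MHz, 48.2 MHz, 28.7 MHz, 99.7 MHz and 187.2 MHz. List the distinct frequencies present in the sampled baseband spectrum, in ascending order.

fs/2 = 25.25 MHz.
225.7 MHz mod fs = 23.7 MHz.
23.7 MHz ≤ fs/2 = 25.25 MHz, appears at 23.7 MHz.
48.2 MHz > fs/2 = 25.25 MHz, folds to fs − 48.2 MHz = 2.3 MHz.
28.7 MHz > fs/2 = 25.25 MHz, folds to fs − 28.7 MHz = 21.8 MHz.
99.7 MHz mod fs = 49.2 MHz.
49.2 MHz > fs/2 = 25.25 MHz, folds to fs − 49.2 MHz = 1.3 MHz.
187.2 MHz mod fs = 35.7 MHz.
35.7 MHz > fs/2 = 25.25 MHz, folds to fs − 35.7 MHz = 14.8 MHz.
Distinct values: {1.3 MHz, 2.3 MHz, 14.8 MHz, 21.8 MHz, 23.7 MHz}.

1.3 MHz, 2.3 MHz, 14.8 MHz, 21.8 MHz, 23.7 MHz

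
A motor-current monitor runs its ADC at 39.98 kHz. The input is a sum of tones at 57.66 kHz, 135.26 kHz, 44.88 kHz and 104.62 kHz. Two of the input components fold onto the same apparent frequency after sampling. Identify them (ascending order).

104.62 kHz, 135.26 kHz

fs/2 = 19.99 kHz.
57.66 kHz mod fs = 17.68 kHz.
17.68 kHz ≤ fs/2 = 19.99 kHz, appears at 17.68 kHz.
135.26 kHz mod fs = 15.32 kHz.
15.32 kHz ≤ fs/2 = 19.99 kHz, appears at 15.32 kHz.
44.88 kHz mod fs = 4.9 kHz.
4.9 kHz ≤ fs/2 = 19.99 kHz, appears at 4.9 kHz.
104.62 kHz mod fs = 24.66 kHz.
24.66 kHz > fs/2 = 19.99 kHz, folds to fs − 24.66 kHz = 15.32 kHz.
104.62 kHz and 135.26 kHz both map to 15.32 kHz.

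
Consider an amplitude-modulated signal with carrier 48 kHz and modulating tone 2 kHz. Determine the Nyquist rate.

100 kHz

AM sidebands sit at fc ± fm = 46 kHz and 50 kHz.
Highest-frequency component: 50 kHz.
Nyquist rate = 2 × 50 kHz = 100 kHz.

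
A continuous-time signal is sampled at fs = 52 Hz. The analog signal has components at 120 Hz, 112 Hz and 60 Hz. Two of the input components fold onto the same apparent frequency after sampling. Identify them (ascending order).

fs/2 = 26 Hz.
120 Hz mod fs = 16 Hz.
16 Hz ≤ fs/2 = 26 Hz, appears at 16 Hz.
112 Hz mod fs = 8 Hz.
8 Hz ≤ fs/2 = 26 Hz, appears at 8 Hz.
60 Hz mod fs = 8 Hz.
8 Hz ≤ fs/2 = 26 Hz, appears at 8 Hz.
60 Hz and 112 Hz both map to 8 Hz.

60 Hz, 112 Hz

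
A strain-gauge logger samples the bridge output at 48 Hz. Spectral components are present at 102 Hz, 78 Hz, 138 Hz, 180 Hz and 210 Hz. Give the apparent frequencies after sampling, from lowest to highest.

6 Hz, 12 Hz, 18 Hz

fs/2 = 24 Hz.
102 Hz mod fs = 6 Hz.
6 Hz ≤ fs/2 = 24 Hz, appears at 6 Hz.
78 Hz mod fs = 30 Hz.
30 Hz > fs/2 = 24 Hz, folds to fs − 30 Hz = 18 Hz.
138 Hz mod fs = 42 Hz.
42 Hz > fs/2 = 24 Hz, folds to fs − 42 Hz = 6 Hz.
180 Hz mod fs = 36 Hz.
36 Hz > fs/2 = 24 Hz, folds to fs − 36 Hz = 12 Hz.
210 Hz mod fs = 18 Hz.
18 Hz ≤ fs/2 = 24 Hz, appears at 18 Hz.
Distinct values: {6 Hz, 12 Hz, 18 Hz}.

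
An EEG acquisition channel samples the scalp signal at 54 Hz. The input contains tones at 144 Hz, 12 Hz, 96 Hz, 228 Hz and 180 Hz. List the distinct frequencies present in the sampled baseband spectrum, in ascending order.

fs/2 = 27 Hz.
144 Hz mod fs = 36 Hz.
36 Hz > fs/2 = 27 Hz, folds to fs − 36 Hz = 18 Hz.
12 Hz ≤ fs/2 = 27 Hz, passes unchanged.
96 Hz mod fs = 42 Hz.
42 Hz > fs/2 = 27 Hz, folds to fs − 42 Hz = 12 Hz.
228 Hz mod fs = 12 Hz.
12 Hz ≤ fs/2 = 27 Hz, appears at 12 Hz.
180 Hz mod fs = 18 Hz.
18 Hz ≤ fs/2 = 27 Hz, appears at 18 Hz.
Distinct values: {12 Hz, 18 Hz}.

12 Hz, 18 Hz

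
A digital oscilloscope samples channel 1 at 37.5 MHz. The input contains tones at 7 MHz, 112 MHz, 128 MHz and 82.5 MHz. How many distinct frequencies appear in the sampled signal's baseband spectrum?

4

fs/2 = 18.75 MHz.
7 MHz ≤ fs/2 = 18.75 MHz, passes unchanged.
112 MHz mod fs = 37 MHz.
37 MHz > fs/2 = 18.75 MHz, folds to fs − 37 MHz = 0.5 MHz.
128 MHz mod fs = 15.5 MHz.
15.5 MHz ≤ fs/2 = 18.75 MHz, appears at 15.5 MHz.
82.5 MHz mod fs = 7.5 MHz.
7.5 MHz ≤ fs/2 = 18.75 MHz, appears at 7.5 MHz.
Distinct values: {0.5 MHz, 7 MHz, 7.5 MHz, 15.5 MHz} → 4.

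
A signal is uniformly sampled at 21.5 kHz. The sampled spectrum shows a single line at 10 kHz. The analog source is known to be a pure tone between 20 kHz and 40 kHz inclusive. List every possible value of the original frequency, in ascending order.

31.5 kHz, 33 kHz

Frequencies that alias to 10 kHz are k·fs ± 10 kHz for integer k ≥ 0.
k=0: 10 kHz.
k=1: 11.5 kHz, 31.5 kHz.
k=2: 33 kHz, 53 kHz.
k=3: 54.5 kHz, 74.5 kHz.
Within [20 kHz, 40 kHz]: 31.5 kHz, 33 kHz.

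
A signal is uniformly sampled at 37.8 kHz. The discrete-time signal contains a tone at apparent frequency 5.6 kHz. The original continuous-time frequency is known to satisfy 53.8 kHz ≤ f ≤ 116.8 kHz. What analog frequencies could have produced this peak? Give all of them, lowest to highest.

Frequencies that alias to 5.6 kHz are k·fs ± 5.6 kHz for integer k ≥ 0.
k=0: 5.6 kHz.
k=1: 32.2 kHz, 43.4 kHz.
k=2: 70 kHz, 81.2 kHz.
k=3: 107.8 kHz, 119 kHz.
k=4: 145.6 kHz, 156.8 kHz.
Within [53.8 kHz, 116.8 kHz]: 70 kHz, 81.2 kHz, 107.8 kHz.

70 kHz, 81.2 kHz, 107.8 kHz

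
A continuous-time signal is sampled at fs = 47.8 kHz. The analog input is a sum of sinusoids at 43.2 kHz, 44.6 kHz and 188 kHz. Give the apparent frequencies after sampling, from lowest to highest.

3.2 kHz, 4.6 kHz

fs/2 = 23.9 kHz.
43.2 kHz > fs/2 = 23.9 kHz, folds to fs − 43.2 kHz = 4.6 kHz.
44.6 kHz > fs/2 = 23.9 kHz, folds to fs − 44.6 kHz = 3.2 kHz.
188 kHz mod fs = 44.6 kHz.
44.6 kHz > fs/2 = 23.9 kHz, folds to fs − 44.6 kHz = 3.2 kHz.
Distinct values: {3.2 kHz, 4.6 kHz}.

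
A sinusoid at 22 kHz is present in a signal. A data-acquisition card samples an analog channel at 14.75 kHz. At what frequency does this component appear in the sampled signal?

7.25 kHz

22 kHz mod fs = 7.25 kHz.
7.25 kHz ≤ fs/2 = 7.375 kHz, appears at 7.25 kHz.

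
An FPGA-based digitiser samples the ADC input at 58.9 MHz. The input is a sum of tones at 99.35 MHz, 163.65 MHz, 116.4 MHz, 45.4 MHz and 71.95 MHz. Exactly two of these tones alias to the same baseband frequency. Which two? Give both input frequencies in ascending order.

71.95 MHz, 163.65 MHz

fs/2 = 29.45 MHz.
99.35 MHz mod fs = 40.45 MHz.
40.45 MHz > fs/2 = 29.45 MHz, folds to fs − 40.45 MHz = 18.45 MHz.
163.65 MHz mod fs = 45.85 MHz.
45.85 MHz > fs/2 = 29.45 MHz, folds to fs − 45.85 MHz = 13.05 MHz.
116.4 MHz mod fs = 57.5 MHz.
57.5 MHz > fs/2 = 29.45 MHz, folds to fs − 57.5 MHz = 1.4 MHz.
45.4 MHz > fs/2 = 29.45 MHz, folds to fs − 45.4 MHz = 13.5 MHz.
71.95 MHz mod fs = 13.05 MHz.
13.05 MHz ≤ fs/2 = 29.45 MHz, appears at 13.05 MHz.
71.95 MHz and 163.65 MHz both map to 13.05 MHz.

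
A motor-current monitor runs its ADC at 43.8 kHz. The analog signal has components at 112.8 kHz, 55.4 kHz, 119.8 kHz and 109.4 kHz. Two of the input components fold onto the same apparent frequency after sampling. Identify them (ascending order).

55.4 kHz, 119.8 kHz

fs/2 = 21.9 kHz.
112.8 kHz mod fs = 25.2 kHz.
25.2 kHz > fs/2 = 21.9 kHz, folds to fs − 25.2 kHz = 18.6 kHz.
55.4 kHz mod fs = 11.6 kHz.
11.6 kHz ≤ fs/2 = 21.9 kHz, appears at 11.6 kHz.
119.8 kHz mod fs = 32.2 kHz.
32.2 kHz > fs/2 = 21.9 kHz, folds to fs − 32.2 kHz = 11.6 kHz.
109.4 kHz mod fs = 21.8 kHz.
21.8 kHz ≤ fs/2 = 21.9 kHz, appears at 21.8 kHz.
55.4 kHz and 119.8 kHz both map to 11.6 kHz.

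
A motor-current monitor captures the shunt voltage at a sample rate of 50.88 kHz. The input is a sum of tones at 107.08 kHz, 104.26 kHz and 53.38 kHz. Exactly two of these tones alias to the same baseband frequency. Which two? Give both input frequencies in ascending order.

fs/2 = 25.44 kHz.
107.08 kHz mod fs = 5.32 kHz.
5.32 kHz ≤ fs/2 = 25.44 kHz, appears at 5.32 kHz.
104.26 kHz mod fs = 2.5 kHz.
2.5 kHz ≤ fs/2 = 25.44 kHz, appears at 2.5 kHz.
53.38 kHz mod fs = 2.5 kHz.
2.5 kHz ≤ fs/2 = 25.44 kHz, appears at 2.5 kHz.
53.38 kHz and 104.26 kHz both map to 2.5 kHz.

53.38 kHz, 104.26 kHz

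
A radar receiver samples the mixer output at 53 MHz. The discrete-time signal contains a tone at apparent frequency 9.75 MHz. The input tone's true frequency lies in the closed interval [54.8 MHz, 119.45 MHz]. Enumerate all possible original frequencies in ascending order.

62.75 MHz, 96.25 MHz, 115.75 MHz

Frequencies that alias to 9.75 MHz are k·fs ± 9.75 MHz for integer k ≥ 0.
k=0: 9.75 MHz.
k=1: 43.25 MHz, 62.75 MHz.
k=2: 96.25 MHz, 115.75 MHz.
k=3: 149.25 MHz, 168.75 MHz.
Within [54.8 MHz, 119.45 MHz]: 62.75 MHz, 96.25 MHz, 115.75 MHz.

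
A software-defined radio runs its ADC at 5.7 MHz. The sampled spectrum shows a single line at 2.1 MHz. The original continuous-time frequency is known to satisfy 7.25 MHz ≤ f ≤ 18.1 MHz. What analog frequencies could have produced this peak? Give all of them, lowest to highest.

Frequencies that alias to 2.1 MHz are k·fs ± 2.1 MHz for integer k ≥ 0.
k=0: 2.1 MHz.
k=1: 3.6 MHz, 7.8 MHz.
k=2: 9.3 MHz, 13.5 MHz.
k=3: 15 MHz, 19.2 MHz.
k=4: 20.7 MHz, 24.9 MHz.
Within [7.25 MHz, 18.1 MHz]: 7.8 MHz, 9.3 MHz, 13.5 MHz, 15 MHz.

7.8 MHz, 9.3 MHz, 13.5 MHz, 15 MHz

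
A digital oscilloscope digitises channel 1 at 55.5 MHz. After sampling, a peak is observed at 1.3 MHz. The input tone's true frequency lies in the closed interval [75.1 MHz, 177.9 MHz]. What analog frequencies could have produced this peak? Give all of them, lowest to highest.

Frequencies that alias to 1.3 MHz are k·fs ± 1.3 MHz for integer k ≥ 0.
k=0: 1.3 MHz.
k=1: 54.2 MHz, 56.8 MHz.
k=2: 109.7 MHz, 112.3 MHz.
k=3: 165.2 MHz, 167.8 MHz.
k=4: 220.7 MHz, 223.3 MHz.
Within [75.1 MHz, 177.9 MHz]: 109.7 MHz, 112.3 MHz, 165.2 MHz, 167.8 MHz.

109.7 MHz, 112.3 MHz, 165.2 MHz, 167.8 MHz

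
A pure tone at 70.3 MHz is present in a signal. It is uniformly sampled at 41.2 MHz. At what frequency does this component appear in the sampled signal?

12.1 MHz

70.3 MHz mod fs = 29.1 MHz.
29.1 MHz > fs/2 = 20.6 MHz, folds to fs − 29.1 MHz = 12.1 MHz.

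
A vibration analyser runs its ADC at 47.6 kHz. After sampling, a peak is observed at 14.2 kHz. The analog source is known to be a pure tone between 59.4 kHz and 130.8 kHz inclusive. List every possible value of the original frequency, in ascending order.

Frequencies that alias to 14.2 kHz are k·fs ± 14.2 kHz for integer k ≥ 0.
k=0: 14.2 kHz.
k=1: 33.4 kHz, 61.8 kHz.
k=2: 81 kHz, 109.4 kHz.
k=3: 128.6 kHz, 157 kHz.
k=4: 176.2 kHz, 204.6 kHz.
Within [59.4 kHz, 130.8 kHz]: 61.8 kHz, 81 kHz, 109.4 kHz, 128.6 kHz.

61.8 kHz, 81 kHz, 109.4 kHz, 128.6 kHz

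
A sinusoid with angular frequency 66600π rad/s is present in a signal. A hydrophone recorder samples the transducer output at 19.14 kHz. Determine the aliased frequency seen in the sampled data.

ω = 66600π rad/s → f = ω/(2π) = 33300 Hz = 33.3 kHz.
33.3 kHz mod fs = 14.16 kHz.
14.16 kHz > fs/2 = 9.57 kHz, folds to fs − 14.16 kHz = 4.98 kHz.

4.98 kHz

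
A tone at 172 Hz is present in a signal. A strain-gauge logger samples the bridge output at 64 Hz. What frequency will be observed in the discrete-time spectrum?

20 Hz

172 Hz mod fs = 44 Hz.
44 Hz > fs/2 = 32 Hz, folds to fs − 44 Hz = 20 Hz.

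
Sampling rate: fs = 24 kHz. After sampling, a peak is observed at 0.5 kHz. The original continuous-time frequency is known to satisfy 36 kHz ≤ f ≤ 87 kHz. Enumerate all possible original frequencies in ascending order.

Frequencies that alias to 0.5 kHz are k·fs ± 0.5 kHz for integer k ≥ 0.
k=0: 0.5 kHz.
k=1: 23.5 kHz, 24.5 kHz.
k=2: 47.5 kHz, 48.5 kHz.
k=3: 71.5 kHz, 72.5 kHz.
k=4: 95.5 kHz, 96.5 kHz.
Within [36 kHz, 87 kHz]: 47.5 kHz, 48.5 kHz, 71.5 kHz, 72.5 kHz.

47.5 kHz, 48.5 kHz, 71.5 kHz, 72.5 kHz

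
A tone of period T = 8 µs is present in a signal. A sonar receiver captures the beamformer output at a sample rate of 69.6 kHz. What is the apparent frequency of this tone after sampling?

T = 8 µs → f = 1/T = 125 kHz.
125 kHz mod fs = 55.4 kHz.
55.4 kHz > fs/2 = 34.8 kHz, folds to fs − 55.4 kHz = 14.2 kHz.

14.2 kHz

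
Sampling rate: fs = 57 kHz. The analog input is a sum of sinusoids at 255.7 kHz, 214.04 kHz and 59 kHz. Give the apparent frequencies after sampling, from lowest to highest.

2 kHz, 13.96 kHz, 27.7 kHz

fs/2 = 28.5 kHz.
255.7 kHz mod fs = 27.7 kHz.
27.7 kHz ≤ fs/2 = 28.5 kHz, appears at 27.7 kHz.
214.04 kHz mod fs = 43.04 kHz.
43.04 kHz > fs/2 = 28.5 kHz, folds to fs − 43.04 kHz = 13.96 kHz.
59 kHz mod fs = 2 kHz.
2 kHz ≤ fs/2 = 28.5 kHz, appears at 2 kHz.
Distinct values: {2 kHz, 13.96 kHz, 27.7 kHz}.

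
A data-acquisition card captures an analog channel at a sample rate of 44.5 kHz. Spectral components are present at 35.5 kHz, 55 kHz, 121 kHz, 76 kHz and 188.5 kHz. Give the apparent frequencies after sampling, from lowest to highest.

9 kHz, 10.5 kHz, 12.5 kHz, 13 kHz

fs/2 = 22.25 kHz.
35.5 kHz > fs/2 = 22.25 kHz, folds to fs − 35.5 kHz = 9 kHz.
55 kHz mod fs = 10.5 kHz.
10.5 kHz ≤ fs/2 = 22.25 kHz, appears at 10.5 kHz.
121 kHz mod fs = 32 kHz.
32 kHz > fs/2 = 22.25 kHz, folds to fs − 32 kHz = 12.5 kHz.
76 kHz mod fs = 31.5 kHz.
31.5 kHz > fs/2 = 22.25 kHz, folds to fs − 31.5 kHz = 13 kHz.
188.5 kHz mod fs = 10.5 kHz.
10.5 kHz ≤ fs/2 = 22.25 kHz, appears at 10.5 kHz.
Distinct values: {9 kHz, 10.5 kHz, 12.5 kHz, 13 kHz}.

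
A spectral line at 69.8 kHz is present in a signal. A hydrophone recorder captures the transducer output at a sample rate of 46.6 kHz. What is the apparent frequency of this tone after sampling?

23.2 kHz

69.8 kHz mod fs = 23.2 kHz.
23.2 kHz ≤ fs/2 = 23.3 kHz, appears at 23.2 kHz.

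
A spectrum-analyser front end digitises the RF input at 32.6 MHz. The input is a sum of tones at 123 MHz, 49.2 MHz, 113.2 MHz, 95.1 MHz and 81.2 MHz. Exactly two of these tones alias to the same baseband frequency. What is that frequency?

fs/2 = 16.3 MHz.
123 MHz mod fs = 25.2 MHz.
25.2 MHz > fs/2 = 16.3 MHz, folds to fs − 25.2 MHz = 7.4 MHz.
49.2 MHz mod fs = 16.6 MHz.
16.6 MHz > fs/2 = 16.3 MHz, folds to fs − 16.6 MHz = 16 MHz.
113.2 MHz mod fs = 15.4 MHz.
15.4 MHz ≤ fs/2 = 16.3 MHz, appears at 15.4 MHz.
95.1 MHz mod fs = 29.9 MHz.
29.9 MHz > fs/2 = 16.3 MHz, folds to fs − 29.9 MHz = 2.7 MHz.
81.2 MHz mod fs = 16 MHz.
16 MHz ≤ fs/2 = 16.3 MHz, appears at 16 MHz.
49.2 MHz and 81.2 MHz both map to 16 MHz.

16 MHz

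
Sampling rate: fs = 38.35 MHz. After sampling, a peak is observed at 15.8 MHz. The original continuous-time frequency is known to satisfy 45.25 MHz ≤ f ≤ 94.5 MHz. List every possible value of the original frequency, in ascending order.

Frequencies that alias to 15.8 MHz are k·fs ± 15.8 MHz for integer k ≥ 0.
k=0: 15.8 MHz.
k=1: 22.55 MHz, 54.15 MHz.
k=2: 60.9 MHz, 92.5 MHz.
k=3: 99.25 MHz, 130.85 MHz.
Within [45.25 MHz, 94.5 MHz]: 54.15 MHz, 60.9 MHz, 92.5 MHz.

54.15 MHz, 60.9 MHz, 92.5 MHz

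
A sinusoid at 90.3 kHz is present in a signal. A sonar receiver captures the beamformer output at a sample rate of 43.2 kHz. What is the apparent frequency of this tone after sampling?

3.9 kHz

90.3 kHz mod fs = 3.9 kHz.
3.9 kHz ≤ fs/2 = 21.6 kHz, appears at 3.9 kHz.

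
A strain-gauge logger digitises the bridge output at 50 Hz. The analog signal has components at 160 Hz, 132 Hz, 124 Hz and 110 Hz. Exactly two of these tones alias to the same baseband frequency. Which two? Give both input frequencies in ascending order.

110 Hz, 160 Hz

fs/2 = 25 Hz.
160 Hz mod fs = 10 Hz.
10 Hz ≤ fs/2 = 25 Hz, appears at 10 Hz.
132 Hz mod fs = 32 Hz.
32 Hz > fs/2 = 25 Hz, folds to fs − 32 Hz = 18 Hz.
124 Hz mod fs = 24 Hz.
24 Hz ≤ fs/2 = 25 Hz, appears at 24 Hz.
110 Hz mod fs = 10 Hz.
10 Hz ≤ fs/2 = 25 Hz, appears at 10 Hz.
110 Hz and 160 Hz both map to 10 Hz.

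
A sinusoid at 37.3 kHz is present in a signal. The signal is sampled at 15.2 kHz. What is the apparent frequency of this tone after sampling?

37.3 kHz mod fs = 6.9 kHz.
6.9 kHz ≤ fs/2 = 7.6 kHz, appears at 6.9 kHz.

6.9 kHz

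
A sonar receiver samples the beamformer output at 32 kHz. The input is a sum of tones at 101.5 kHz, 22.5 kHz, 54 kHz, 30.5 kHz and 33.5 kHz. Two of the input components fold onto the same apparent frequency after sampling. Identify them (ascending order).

fs/2 = 16 kHz.
101.5 kHz mod fs = 5.5 kHz.
5.5 kHz ≤ fs/2 = 16 kHz, appears at 5.5 kHz.
22.5 kHz > fs/2 = 16 kHz, folds to fs − 22.5 kHz = 9.5 kHz.
54 kHz mod fs = 22 kHz.
22 kHz > fs/2 = 16 kHz, folds to fs − 22 kHz = 10 kHz.
30.5 kHz > fs/2 = 16 kHz, folds to fs − 30.5 kHz = 1.5 kHz.
33.5 kHz mod fs = 1.5 kHz.
1.5 kHz ≤ fs/2 = 16 kHz, appears at 1.5 kHz.
30.5 kHz and 33.5 kHz both map to 1.5 kHz.

30.5 kHz, 33.5 kHz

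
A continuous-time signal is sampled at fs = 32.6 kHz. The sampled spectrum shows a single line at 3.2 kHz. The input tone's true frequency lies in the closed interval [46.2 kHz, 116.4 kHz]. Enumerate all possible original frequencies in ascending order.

Frequencies that alias to 3.2 kHz are k·fs ± 3.2 kHz for integer k ≥ 0.
k=0: 3.2 kHz.
k=1: 29.4 kHz, 35.8 kHz.
k=2: 62 kHz, 68.4 kHz.
k=3: 94.6 kHz, 101 kHz.
k=4: 127.2 kHz, 133.6 kHz.
Within [46.2 kHz, 116.4 kHz]: 62 kHz, 68.4 kHz, 94.6 kHz, 101 kHz.

62 kHz, 68.4 kHz, 94.6 kHz, 101 kHz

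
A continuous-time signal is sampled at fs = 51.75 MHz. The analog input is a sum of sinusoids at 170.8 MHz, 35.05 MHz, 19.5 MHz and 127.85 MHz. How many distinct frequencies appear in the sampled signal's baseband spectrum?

4

fs/2 = 25.875 MHz.
170.8 MHz mod fs = 15.55 MHz.
15.55 MHz ≤ fs/2 = 25.875 MHz, appears at 15.55 MHz.
35.05 MHz > fs/2 = 25.875 MHz, folds to fs − 35.05 MHz = 16.7 MHz.
19.5 MHz ≤ fs/2 = 25.875 MHz, passes unchanged.
127.85 MHz mod fs = 24.35 MHz.
24.35 MHz ≤ fs/2 = 25.875 MHz, appears at 24.35 MHz.
Distinct values: {15.55 MHz, 16.7 MHz, 19.5 MHz, 24.35 MHz} → 4.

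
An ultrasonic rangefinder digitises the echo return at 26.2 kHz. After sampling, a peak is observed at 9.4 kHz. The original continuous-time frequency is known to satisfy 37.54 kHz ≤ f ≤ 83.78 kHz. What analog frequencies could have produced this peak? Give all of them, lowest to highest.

43 kHz, 61.8 kHz, 69.2 kHz

Frequencies that alias to 9.4 kHz are k·fs ± 9.4 kHz for integer k ≥ 0.
k=0: 9.4 kHz.
k=1: 16.8 kHz, 35.6 kHz.
k=2: 43 kHz, 61.8 kHz.
k=3: 69.2 kHz, 88 kHz.
k=4: 95.4 kHz, 114.2 kHz.
Within [37.54 kHz, 83.78 kHz]: 43 kHz, 61.8 kHz, 69.2 kHz.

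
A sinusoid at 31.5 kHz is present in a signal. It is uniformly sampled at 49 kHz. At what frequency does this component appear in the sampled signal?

17.5 kHz

31.5 kHz > fs/2 = 24.5 kHz, folds to fs − 31.5 kHz = 17.5 kHz.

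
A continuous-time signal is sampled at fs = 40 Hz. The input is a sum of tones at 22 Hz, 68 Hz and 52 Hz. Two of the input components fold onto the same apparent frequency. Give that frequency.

12 Hz

fs/2 = 20 Hz.
22 Hz > fs/2 = 20 Hz, folds to fs − 22 Hz = 18 Hz.
68 Hz mod fs = 28 Hz.
28 Hz > fs/2 = 20 Hz, folds to fs − 28 Hz = 12 Hz.
52 Hz mod fs = 12 Hz.
12 Hz ≤ fs/2 = 20 Hz, appears at 12 Hz.
52 Hz and 68 Hz both map to 12 Hz.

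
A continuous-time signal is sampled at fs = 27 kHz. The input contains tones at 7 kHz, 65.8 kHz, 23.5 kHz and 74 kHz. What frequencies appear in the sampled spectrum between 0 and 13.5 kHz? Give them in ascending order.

3.5 kHz, 7 kHz, 11.8 kHz

fs/2 = 13.5 kHz.
7 kHz ≤ fs/2 = 13.5 kHz, passes unchanged.
65.8 kHz mod fs = 11.8 kHz.
11.8 kHz ≤ fs/2 = 13.5 kHz, appears at 11.8 kHz.
23.5 kHz > fs/2 = 13.5 kHz, folds to fs − 23.5 kHz = 3.5 kHz.
74 kHz mod fs = 20 kHz.
20 kHz > fs/2 = 13.5 kHz, folds to fs − 20 kHz = 7 kHz.
Distinct values: {3.5 kHz, 7 kHz, 11.8 kHz}.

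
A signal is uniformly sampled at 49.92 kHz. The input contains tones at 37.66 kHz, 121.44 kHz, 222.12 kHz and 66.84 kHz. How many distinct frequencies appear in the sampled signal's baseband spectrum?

fs/2 = 24.96 kHz.
37.66 kHz > fs/2 = 24.96 kHz, folds to fs − 37.66 kHz = 12.26 kHz.
121.44 kHz mod fs = 21.6 kHz.
21.6 kHz ≤ fs/2 = 24.96 kHz, appears at 21.6 kHz.
222.12 kHz mod fs = 22.44 kHz.
22.44 kHz ≤ fs/2 = 24.96 kHz, appears at 22.44 kHz.
66.84 kHz mod fs = 16.92 kHz.
16.92 kHz ≤ fs/2 = 24.96 kHz, appears at 16.92 kHz.
Distinct values: {12.26 kHz, 16.92 kHz, 21.6 kHz, 22.44 kHz} → 4.

4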